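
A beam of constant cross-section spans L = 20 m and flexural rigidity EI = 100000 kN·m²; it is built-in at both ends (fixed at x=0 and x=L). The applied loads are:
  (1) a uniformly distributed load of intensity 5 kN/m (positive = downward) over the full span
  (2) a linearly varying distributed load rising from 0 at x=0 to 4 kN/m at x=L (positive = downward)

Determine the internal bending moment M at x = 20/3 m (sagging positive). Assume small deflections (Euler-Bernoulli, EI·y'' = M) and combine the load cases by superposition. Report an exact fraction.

Load 1 — uniform load w=5 kN/m over full span:
  M_1 = wLx/2 - wL²/12 - wx²/2 = 5·20·(20/3)/2 - 5·20²/12 - 5·(20/3)²/2 = 500/9 kN·m
Load 2 — triangular load w₀=4 kN/m (0→w₀ over full span):
  M_2 = 3w₀Lx/20 - w₀L²/30 - w₀x³/(6L) = 3·4·20·(20/3)/20 - 4·20²/30 - 4·(20/3)³/(6·20) = 1360/81 kN·m
Superposition: M = Σ M_i = 5860/81 kN·m ≈ 72.345679 kN·m

M(20/3) = 5860/81 kN·m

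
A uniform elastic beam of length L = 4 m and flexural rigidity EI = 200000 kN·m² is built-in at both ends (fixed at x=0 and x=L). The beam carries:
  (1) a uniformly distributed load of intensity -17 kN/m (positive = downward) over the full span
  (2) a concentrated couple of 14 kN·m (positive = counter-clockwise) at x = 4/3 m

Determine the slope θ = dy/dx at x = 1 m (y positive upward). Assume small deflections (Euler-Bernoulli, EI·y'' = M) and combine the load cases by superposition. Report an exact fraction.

Load 1 — uniform load w=-17 kN/m over full span:
  θ_1 = -wx(L-x)(L-2x)/(12EI) = -(-17)·1·(4-1)·(4-2·1)/(12·200000) = 17/400000 rad
Load 2 — applied couple M₀=14 kN·m at a=4/3 m (b=L-a=8/3):
  θ_2 = (R_Ax²/2 - M_Ax)/EI  [x≤a] with R_A=14/3, M_A=0 = ((14/3)·1²/2 - 0·1)/200000 = 7/600000 rad
Superposition: θ = Σ θ_i = 13/240000 rad ≈ 0.000054 rad

θ(1) = 13/240000 rad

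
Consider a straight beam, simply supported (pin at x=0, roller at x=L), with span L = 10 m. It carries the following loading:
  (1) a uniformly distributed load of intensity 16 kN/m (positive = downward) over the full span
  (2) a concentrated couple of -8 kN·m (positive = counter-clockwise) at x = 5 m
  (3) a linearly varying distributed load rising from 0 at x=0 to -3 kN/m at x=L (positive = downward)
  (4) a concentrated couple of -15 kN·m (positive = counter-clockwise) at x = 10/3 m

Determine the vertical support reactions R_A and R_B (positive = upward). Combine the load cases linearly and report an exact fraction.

R_A = 727/10 kN, R_B = 723/10 kN

Load 1 — uniform load w=16 kN/m over full span:
  R_A = wL/2 = 16·10/2 = 80 kN
  R_B = wL/2 = 16·10/2 = 80 kN
Load 2 — applied couple M₀=-8 kN·m at a=5 m (b=L-a=5):
  R_A = M₀/L = (-8)/10 = -4/5 kN
  R_B = -M₀/L = -(-8)/10 = 4/5 kN
Load 3 — triangular load w₀=-3 kN/m (0→w₀ over full span):
  R_A = w₀L/6 = (-3)·10/6 = -5 kN
  R_B = w₀L/3 = (-3)·10/3 = -10 kN
Load 4 — applied couple M₀=-15 kN·m at a=10/3 m (b=L-a=20/3):
  R_A = M₀/L = (-15)/10 = -3/2 kN
  R_B = -M₀/L = -(-15)/10 = 3/2 kN
Superposition: R_A = 727/10 kN, R_B = 723/10 kN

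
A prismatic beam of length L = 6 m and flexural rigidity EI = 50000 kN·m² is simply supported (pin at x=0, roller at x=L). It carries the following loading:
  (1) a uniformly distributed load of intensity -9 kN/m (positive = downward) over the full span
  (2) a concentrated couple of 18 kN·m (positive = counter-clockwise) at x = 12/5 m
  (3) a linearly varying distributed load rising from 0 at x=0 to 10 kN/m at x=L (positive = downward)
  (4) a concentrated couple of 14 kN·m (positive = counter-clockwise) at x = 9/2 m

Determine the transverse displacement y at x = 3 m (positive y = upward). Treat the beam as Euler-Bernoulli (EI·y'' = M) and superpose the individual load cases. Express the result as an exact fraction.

y(3) = 11691/10000000 m

Load 1 — uniform load w=-9 kN/m over full span:
  y_1 = -wx(L³-2Lx²+x³)/(24EI) = -(-9)·3·(6³-2·6·3²+3³)/(24·50000) = 243/80000 m
Load 2 — applied couple M₀=18 kN·m at a=12/5 m (b=L-a=18/5):
  y_2 = (M₀x³/(6L)-M₀(x-a)²/2+C₁x)/EI  [x>a] with C₁=M₀(3b²-L²)/(6L)=36/25 = (18·3³/(6·6)-18·(3-(12/5))²/2+(36/25)·3)/50000 = 729/2500000 m
Load 3 — triangular load w₀=10 kN/m (0→w₀ over full span):
  y_3 = -w₀x(7L⁴-10L²x²+3x⁴)/(360LEI) = -10·3·(7·6⁴-10·6²·3²+3·3⁴)/(360·6·50000) = -27/16000 m
Load 4 — applied couple M₀=14 kN·m at a=9/2 m (b=L-a=3/2):
  y_4 = (M₀x³/(6L)+C₁x)/EI  [x≤a] with C₁=M₀(3b²-L²)/(6L)=-91/8 = (14·3³/(6·6)+(-91/8)·3)/50000 = -189/400000 m
Superposition: y = Σ y_i = 11691/10000000 m ≈ 0.001169 m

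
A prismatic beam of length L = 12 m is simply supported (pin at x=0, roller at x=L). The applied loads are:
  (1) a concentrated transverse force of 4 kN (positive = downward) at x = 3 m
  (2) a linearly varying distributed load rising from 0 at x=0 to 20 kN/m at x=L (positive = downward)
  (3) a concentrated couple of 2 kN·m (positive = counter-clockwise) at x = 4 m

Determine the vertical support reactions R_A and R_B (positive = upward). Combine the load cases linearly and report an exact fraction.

Load 1 — point force P=4 kN at a=3 m (b=L-a=9):
  R_A = Pb/L = 4·9/12 = 3 kN
  R_B = Pa/L = 4·3/12 = 1 kN
Load 2 — triangular load w₀=20 kN/m (0→w₀ over full span):
  R_A = w₀L/6 = 20·12/6 = 40 kN
  R_B = w₀L/3 = 20·12/3 = 80 kN
Load 3 — applied couple M₀=2 kN·m at a=4 m (b=L-a=8):
  R_A = M₀/L = 2/12 = 1/6 kN
  R_B = -M₀/L = -2/12 = -1/6 kN
Superposition: R_A = 259/6 kN, R_B = 485/6 kN

R_A = 259/6 kN, R_B = 485/6 kN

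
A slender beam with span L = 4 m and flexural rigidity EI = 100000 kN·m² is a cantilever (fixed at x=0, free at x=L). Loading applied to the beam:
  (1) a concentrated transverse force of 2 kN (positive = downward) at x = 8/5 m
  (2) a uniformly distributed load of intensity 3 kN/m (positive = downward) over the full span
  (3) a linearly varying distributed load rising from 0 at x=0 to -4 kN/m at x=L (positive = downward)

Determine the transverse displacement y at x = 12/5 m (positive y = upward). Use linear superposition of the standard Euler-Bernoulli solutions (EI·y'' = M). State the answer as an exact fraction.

Load 1 — point force P=2 kN at a=8/5 m (b=L-a=12/5):
  y_1 = -Pa²(3x-a)/(6EI)  [x>a] = -2·(8/5)²·(3·(12/5)-(8/5))/(6·100000) = -56/1171875 m
Load 2 — uniform load w=3 kN/m over full span:
  y_2 = -wx²(x²-4Lx+6L²)/(24EI) = -3·(12/5)²·((12/5)²-4·4·(12/5)+6·4²)/(24·100000) = -891/1953125 m
Load 3 — triangular load w₀=-4 kN/m (0→w₀ over full span):
  y_3 = (w₀Lx³/12-w₀L²x²/6-w₀x⁵/(120L))/EI = ((-4)·4·(12/5)³/12-(-4)·4²·(12/5)²/6-(-4)·(12/5)⁵/(120·4))/100000 = 21324/48828125 m
Superposition: y = Σ y_i = -9853/146484375 m ≈ -0.000067 m

y(12/5) = -9853/146484375 m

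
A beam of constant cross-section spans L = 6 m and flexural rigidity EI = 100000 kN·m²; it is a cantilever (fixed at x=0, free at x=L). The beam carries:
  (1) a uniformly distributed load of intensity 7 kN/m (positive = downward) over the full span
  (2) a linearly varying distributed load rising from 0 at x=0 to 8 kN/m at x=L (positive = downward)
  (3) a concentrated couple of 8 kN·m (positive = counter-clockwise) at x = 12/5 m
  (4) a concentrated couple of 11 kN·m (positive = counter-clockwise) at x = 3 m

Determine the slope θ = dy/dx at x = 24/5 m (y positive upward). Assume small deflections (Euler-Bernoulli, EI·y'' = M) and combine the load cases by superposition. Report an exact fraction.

θ(24/5) = -257247/62500000 rad

Load 1 — uniform load w=7 kN/m over full span:
  θ_1 = -wx(x²-3Lx+3L²)/(6EI) = -7·(24/5)·((24/5)²-3·6·(24/5)+3·6²)/(6·100000) = -1953/781250 rad
Load 2 — triangular load w₀=8 kN/m (0→w₀ over full span):
  θ_2 = (w₀Lx²/4-w₀L²x/3-w₀x⁴/(24L))/EI = (8·6·(24/5)²/4-8·6²·(24/5)/3-8·(24/5)⁴/(24·6))/100000 = -4176/1953125 rad
Load 3 — applied couple M₀=8 kN·m at a=12/5 m (b=L-a=18/5):
  θ_3 = M₀a/EI  [x>a] = 8·(12/5)/100000 = 3/15625 rad
Load 4 — applied couple M₀=11 kN·m at a=3 m (b=L-a=3):
  θ_4 = M₀a/EI  [x>a] = 11·3/100000 = 33/100000 rad
Superposition: θ = Σ θ_i = -257247/62500000 rad ≈ -0.004116 rad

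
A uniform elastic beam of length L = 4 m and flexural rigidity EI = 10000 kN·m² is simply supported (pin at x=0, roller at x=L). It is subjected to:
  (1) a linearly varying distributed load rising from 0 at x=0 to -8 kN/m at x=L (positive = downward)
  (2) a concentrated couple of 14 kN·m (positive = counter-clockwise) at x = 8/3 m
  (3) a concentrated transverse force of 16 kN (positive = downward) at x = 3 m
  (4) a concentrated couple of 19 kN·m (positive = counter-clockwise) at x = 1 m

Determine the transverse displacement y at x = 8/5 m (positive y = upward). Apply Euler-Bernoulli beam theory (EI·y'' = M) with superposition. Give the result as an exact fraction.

Load 1 — triangular load w₀=-8 kN/m (0→w₀ over full span):
  y_1 = -w₀x(7L⁴-10L²x²+3x⁴)/(360LEI) = -(-8)·(8/5)·(7·4⁴-10·4²·(8/5)²+3·(8/5)⁴)/(360·4·10000) = 36512/29296875 m
Load 2 — applied couple M₀=14 kN·m at a=8/3 m (b=L-a=4/3):
  y_2 = (M₀x³/(6L)+C₁x)/EI  [x≤a] with C₁=M₀(3b²-L²)/(6L)=-56/9 = (14·(8/5)³/(6·4)+(-56/9)·(8/5))/10000 = -532/703125 m
Load 3 — point force P=16 kN at a=3 m (b=L-a=1):
  y_3 = -Pbx(L²-b²-x²)/(6LEI)  [x≤a] = -16·1·(8/5)·(4²-1²-(8/5)²)/(6·4·10000) = -311/234375 m
Load 4 — applied couple M₀=19 kN·m at a=1 m (b=L-a=3):
  y_4 = (M₀x³/(6L)-M₀(x-a)²/2+C₁x)/EI  [x>a] with C₁=M₀(3b²-L²)/(6L)=209/24 = (19·(8/5)³/(6·4)-19·((8/5)-1)²/2+(209/24)·(8/5))/10000 = 3439/2500000 m
Superposition: y = Σ y_i = 1514027/2812500000 m ≈ 0.000538 m

y(8/5) = 1514027/2812500000 m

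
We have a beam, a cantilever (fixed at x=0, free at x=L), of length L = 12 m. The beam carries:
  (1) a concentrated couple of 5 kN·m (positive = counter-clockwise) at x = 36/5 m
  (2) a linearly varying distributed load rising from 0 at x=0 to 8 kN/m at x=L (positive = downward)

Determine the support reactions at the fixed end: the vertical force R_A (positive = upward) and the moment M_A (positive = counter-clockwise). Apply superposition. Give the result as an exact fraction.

R_A = 48 kN, M_A = 379 kN·m

Load 1 — applied couple M₀=5 kN·m at a=36/5 m (b=L-a=24/5):
  R_A = 0 kN
  M_A = -M₀ = -5 kN·m
Load 2 — triangular load w₀=8 kN/m (0→w₀ over full span):
  R_A = w₀L/2 = 8·12/2 = 48 kN
  M_A = w₀L²/3 = 8·12²/3 = 384 kN·m
Superposition: R_A = 48 kN, M_A = 379 kN·m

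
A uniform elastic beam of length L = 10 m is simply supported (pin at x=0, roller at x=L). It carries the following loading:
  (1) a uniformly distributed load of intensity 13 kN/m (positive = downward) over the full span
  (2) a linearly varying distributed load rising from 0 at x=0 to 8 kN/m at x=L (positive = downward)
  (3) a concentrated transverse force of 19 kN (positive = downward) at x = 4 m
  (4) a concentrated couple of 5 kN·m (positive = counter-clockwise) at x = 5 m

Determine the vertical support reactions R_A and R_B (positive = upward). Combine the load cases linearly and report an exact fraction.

Load 1 — uniform load w=13 kN/m over full span:
  R_A = wL/2 = 13·10/2 = 65 kN
  R_B = wL/2 = 13·10/2 = 65 kN
Load 2 — triangular load w₀=8 kN/m (0→w₀ over full span):
  R_A = w₀L/6 = 8·10/6 = 40/3 kN
  R_B = w₀L/3 = 8·10/3 = 80/3 kN
Load 3 — point force P=19 kN at a=4 m (b=L-a=6):
  R_A = Pb/L = 19·6/10 = 57/5 kN
  R_B = Pa/L = 19·4/10 = 38/5 kN
Load 4 — applied couple M₀=5 kN·m at a=5 m (b=L-a=5):
  R_A = M₀/L = 5/10 = 1/2 kN
  R_B = -M₀/L = -5/10 = -1/2 kN
Superposition: R_A = 2707/30 kN, R_B = 2963/30 kN

R_A = 2707/30 kN, R_B = 2963/30 kN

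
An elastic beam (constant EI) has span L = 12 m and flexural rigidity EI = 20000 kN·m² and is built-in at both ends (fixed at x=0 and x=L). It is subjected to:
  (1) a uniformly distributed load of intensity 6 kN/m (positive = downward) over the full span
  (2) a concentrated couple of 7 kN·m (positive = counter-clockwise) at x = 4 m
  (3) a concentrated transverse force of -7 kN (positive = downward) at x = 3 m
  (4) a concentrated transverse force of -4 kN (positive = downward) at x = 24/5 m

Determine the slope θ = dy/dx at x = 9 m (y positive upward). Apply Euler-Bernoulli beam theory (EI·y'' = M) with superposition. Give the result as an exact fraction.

Load 1 — uniform load w=6 kN/m over full span:
  θ_1 = -wx(L-x)(L-2x)/(12EI) = -6·9·(12-9)·(12-2·9)/(12·20000) = 81/20000 rad
Load 2 — applied couple M₀=7 kN·m at a=4 m (b=L-a=8):
  θ_2 = (R_Ax²/2 - M_Ax - M₀(x-a))/EI  [x>a] with R_A=7/9, M_A=0 = ((7/9)·9²/2 - 0·9 - 7·(9-4))/20000 = -7/40000 rad
Load 3 — point force P=-7 kN at a=3 m (b=L-a=9):
  θ_3 = Pa²(L-x)(2bL-(3b+a)(L-x))/(2L³EI)  [x>a] = (-7)·3²·(12-9)·(2·9·12-(3·9+3)·(12-9))/(2·12³·20000) = -441/1280000 rad
Load 4 — point force P=-4 kN at a=24/5 m (b=L-a=36/5):
  θ_4 = Pa²(L-x)(2bL-(3b+a)(L-x))/(2L³EI)  [x>a] = (-4)·(24/5)²·(12-9)·(2·(36/5)·12-(3·(36/5)+(24/5))·(12-9))/(2·12³·20000) = -117/312500 rad
Superposition: θ = Σ θ_i = 504971/160000000 rad ≈ 0.003156 rad

θ(9) = 504971/160000000 rad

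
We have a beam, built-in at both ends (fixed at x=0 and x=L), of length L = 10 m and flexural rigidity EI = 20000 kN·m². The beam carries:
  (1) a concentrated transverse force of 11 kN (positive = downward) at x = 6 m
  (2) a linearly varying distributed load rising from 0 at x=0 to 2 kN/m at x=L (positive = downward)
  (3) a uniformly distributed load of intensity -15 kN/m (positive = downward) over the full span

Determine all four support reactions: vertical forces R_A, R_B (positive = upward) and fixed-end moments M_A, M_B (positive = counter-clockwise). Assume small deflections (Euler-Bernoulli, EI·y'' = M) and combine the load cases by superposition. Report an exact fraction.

R_A = -8516/125 kN, M_A = -8083/75 kN·m, R_B = -7609/125 kN, M_B = 2479/25 kN·m

Load 1 — point force P=11 kN at a=6 m (b=L-a=4):
  R_A = Pb²(3a+b)/L³ = 11·4²·(3·6+4)/10³ = 484/125 kN
  M_A = Pab²/L² = 11·6·4²/10² = 264/25 kN·m
  R_B = Pa²(a+3b)/L³ = 11·6²·(6+3·4)/10³ = 891/125 kN
  M_B = -Pa²b/L² = -11·6²·4/10² = -396/25 kN·m
Load 2 — triangular load w₀=2 kN/m (0→w₀ over full span):
  R_A = 3w₀L/20 = 3·2·10/20 = 3 kN
  M_A = w₀L²/30 = 2·10²/30 = 20/3 kN·m
  R_B = 7w₀L/20 = 7·2·10/20 = 7 kN
  M_B = -w₀L²/20 = -2·10²/20 = -10 kN·m
Load 3 — uniform load w=-15 kN/m over full span:
  R_A = wL/2 = (-15)·10/2 = -75 kN
  M_A = wL²/12 = (-15)·10²/12 = -125 kN·m
  R_B = wL/2 = (-15)·10/2 = -75 kN
  M_B = -wL²/12 = -(-15)·10²/12 = 125 kN·m
Superposition: R_A = -8516/125 kN, M_A = -8083/75 kN·m, R_B = -7609/125 kN, M_B = 2479/25 kN·m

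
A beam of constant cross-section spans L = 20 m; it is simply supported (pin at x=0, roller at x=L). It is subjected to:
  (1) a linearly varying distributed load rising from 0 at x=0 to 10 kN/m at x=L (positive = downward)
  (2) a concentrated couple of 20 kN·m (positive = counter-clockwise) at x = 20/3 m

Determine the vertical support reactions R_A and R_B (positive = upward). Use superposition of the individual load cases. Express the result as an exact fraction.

R_A = 103/3 kN, R_B = 197/3 kN

Load 1 — triangular load w₀=10 kN/m (0→w₀ over full span):
  R_A = w₀L/6 = 10·20/6 = 100/3 kN
  R_B = w₀L/3 = 10·20/3 = 200/3 kN
Load 2 — applied couple M₀=20 kN·m at a=20/3 m (b=L-a=40/3):
  R_A = M₀/L = 20/20 = 1 kN
  R_B = -M₀/L = -20/20 = -1 kN
Superposition: R_A = 103/3 kN, R_B = 197/3 kN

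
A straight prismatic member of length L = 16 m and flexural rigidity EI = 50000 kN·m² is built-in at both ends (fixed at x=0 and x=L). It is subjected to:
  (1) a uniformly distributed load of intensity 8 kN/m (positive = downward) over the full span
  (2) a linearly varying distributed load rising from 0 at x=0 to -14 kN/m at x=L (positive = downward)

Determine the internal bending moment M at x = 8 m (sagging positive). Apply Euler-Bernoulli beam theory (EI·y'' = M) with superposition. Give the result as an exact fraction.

M(8) = 32/3 kN·m

Load 1 — uniform load w=8 kN/m over full span:
  M_1 = wLx/2 - wL²/12 - wx²/2 = 8·16·8/2 - 8·16²/12 - 8·8²/2 = 256/3 kN·m
Load 2 — triangular load w₀=-14 kN/m (0→w₀ over full span):
  M_2 = 3w₀Lx/20 - w₀L²/30 - w₀x³/(6L) = 3·(-14)·16·8/20 - (-14)·16²/30 - (-14)·8³/(6·16) = -224/3 kN·m
Superposition: M = Σ M_i = 32/3 kN·m ≈ 10.666667 kN·m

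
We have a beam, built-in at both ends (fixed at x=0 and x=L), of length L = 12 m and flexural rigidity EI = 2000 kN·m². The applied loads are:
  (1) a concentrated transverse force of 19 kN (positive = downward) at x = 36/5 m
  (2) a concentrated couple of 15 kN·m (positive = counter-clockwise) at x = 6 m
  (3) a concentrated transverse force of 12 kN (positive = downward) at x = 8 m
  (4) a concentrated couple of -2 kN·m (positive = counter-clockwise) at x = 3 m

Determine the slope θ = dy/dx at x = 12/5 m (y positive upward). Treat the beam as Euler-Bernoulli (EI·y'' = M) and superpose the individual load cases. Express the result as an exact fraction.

θ(12/5) = -85859/3125000 rad

Load 1 — point force P=19 kN at a=36/5 m (b=L-a=24/5):
  θ_1 = -Pb²x(2aL-(3a+b)x)/(2L³EI)  [x≤a] = -19·(24/5)²·(12/5)·(2·(36/5)·12-(3·(36/5)+(24/5))·(12/5))/(2·12³·2000) = -6498/390625 rad
Load 2 — applied couple M₀=15 kN·m at a=6 m (b=L-a=6):
  θ_2 = (R_Ax²/2 - M_Ax)/EI  [x≤a] with R_A=15/8, M_A=15/4 = ((15/8)·(12/5)²/2 - (15/4)·(12/5))/2000 = -9/5000 rad
Load 3 — point force P=12 kN at a=8 m (b=L-a=4):
  θ_3 = -Pb²x(2aL-(3a+b)x)/(2L³EI)  [x≤a] = -12·4²·(12/5)·(2·8·12-(3·8+4)·(12/5))/(2·12³·2000) = -26/3125 rad
Load 4 — applied couple M₀=-2 kN·m at a=3 m (b=L-a=9):
  θ_4 = (R_Ax²/2 - M_Ax)/EI  [x≤a] with R_A=-3/16, M_A=3/8 = ((-3/16)·(12/5)²/2 - (3/8)·(12/5))/2000 = -9/12500 rad
Superposition: θ = Σ θ_i = -85859/3125000 rad ≈ -0.027475 rad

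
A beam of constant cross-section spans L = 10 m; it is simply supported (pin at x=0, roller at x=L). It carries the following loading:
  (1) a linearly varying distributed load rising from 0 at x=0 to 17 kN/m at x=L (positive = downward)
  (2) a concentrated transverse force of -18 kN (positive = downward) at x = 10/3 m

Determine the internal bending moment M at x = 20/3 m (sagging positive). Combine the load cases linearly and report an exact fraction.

M(20/3) = 6880/81 kN·m

Load 1 — triangular load w₀=17 kN/m (0→w₀ over full span):
  M_1 = w₀Lx/6 - w₀x³/(6L) = 17·10·(20/3)/6 - 17·(20/3)³/(6·10) = 8500/81 kN·m
Load 2 — point force P=-18 kN at a=10/3 m (b=L-a=20/3):
  M_2 = Pa(L-x)/L  [x>a] = (-18)·(10/3)·(10-(20/3))/10 = -20 kN·m
Superposition: M = Σ M_i = 6880/81 kN·m ≈ 84.938272 kN·m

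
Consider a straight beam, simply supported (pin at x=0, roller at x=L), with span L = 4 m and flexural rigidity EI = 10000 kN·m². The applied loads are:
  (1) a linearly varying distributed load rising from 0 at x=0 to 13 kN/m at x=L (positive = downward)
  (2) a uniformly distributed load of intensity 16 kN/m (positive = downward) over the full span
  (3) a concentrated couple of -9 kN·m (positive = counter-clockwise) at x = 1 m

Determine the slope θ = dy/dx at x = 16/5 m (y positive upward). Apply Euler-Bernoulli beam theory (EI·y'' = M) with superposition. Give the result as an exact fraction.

Load 1 — triangular load w₀=13 kN/m (0→w₀ over full span):
  θ_1 = -w₀(7L⁴-30L²x²+15x⁴)/(360LEI) = -13·(7·4⁴-30·4²·(16/5)²+15·(16/5)⁴)/(360·4·10000) = 9841/7031250 rad
Load 2 — uniform load w=16 kN/m over full span:
  θ_2 = -w(L³-6Lx²+4x³)/(24EI) = -16·(4³-6·4·(16/5)²+4·(16/5)³)/(24·10000) = 264/78125 rad
Load 3 — applied couple M₀=-9 kN·m at a=1 m (b=L-a=3):
  θ_3 = (M₀x²/(2L)-M₀(x-a)+C₁)/EI  [x>a] with C₁=M₀(3b²-L²)/(6L)=-33/8 = ((-9)·(16/5)²/(2·4)-(-9)·((16/5)-1)+(-33/8))/10000 = 831/2000000 rad
Superposition: θ = Σ θ_i = 2337439/450000000 rad ≈ 0.005194 rad

θ(16/5) = 2337439/450000000 rad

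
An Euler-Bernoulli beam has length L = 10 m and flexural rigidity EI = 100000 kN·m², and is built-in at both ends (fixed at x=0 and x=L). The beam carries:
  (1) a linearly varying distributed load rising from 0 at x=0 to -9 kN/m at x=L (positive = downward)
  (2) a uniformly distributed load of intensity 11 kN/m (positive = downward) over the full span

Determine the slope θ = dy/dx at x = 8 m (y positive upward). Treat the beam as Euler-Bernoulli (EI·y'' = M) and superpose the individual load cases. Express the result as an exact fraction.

Load 1 — triangular load w₀=-9 kN/m (0→w₀ over full span):
  θ_1 = -w₀(2x(L-x)(L-2x)(x+2L)+x²(L-x)²)/(120LEI) = -(-9)·(2·8·(10-8)·(10-2·8)·(8+2·10)+8²·(10-8)²)/(120·10·100000) = -6/15625 rad
Load 2 — uniform load w=11 kN/m over full span:
  θ_2 = -wx(L-x)(L-2x)/(12EI) = -11·8·(10-8)·(10-2·8)/(12·100000) = 11/12500 rad
Superposition: θ = Σ θ_i = 31/62500 rad ≈ 0.000496 rad

θ(8) = 31/62500 rad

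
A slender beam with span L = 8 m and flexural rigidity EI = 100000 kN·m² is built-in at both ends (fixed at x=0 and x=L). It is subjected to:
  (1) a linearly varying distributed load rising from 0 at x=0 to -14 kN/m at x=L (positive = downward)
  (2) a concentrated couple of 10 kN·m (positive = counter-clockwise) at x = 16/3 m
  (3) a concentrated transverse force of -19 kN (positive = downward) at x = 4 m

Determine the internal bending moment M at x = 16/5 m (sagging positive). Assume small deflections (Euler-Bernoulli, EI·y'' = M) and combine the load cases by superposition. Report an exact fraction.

M(16/5) = -2967/125 kN·m

Load 1 — triangular load w₀=-14 kN/m (0→w₀ over full span):
  M_1 = 3w₀Lx/20 - w₀L²/30 - w₀x³/(6L) = 3·(-14)·8·(16/5)/20 - (-14)·8²/30 - (-14)·(16/5)³/(6·8) = -1792/125 kN·m
Load 2 — applied couple M₀=10 kN·m at a=16/3 m (b=L-a=8/3):
  M_2 = R_Ax - M_A  [x≤a] with R_A=5/3, M_A=10/3 = (5/3)·(16/5) - (10/3) = 2 kN·m
Load 3 — point force P=-19 kN at a=4 m (b=L-a=4):
  M_3 = Pb²(3a+b)x/L³ - Pab²/L²  [x≤a] = (-19)·4²·(3·4+4)·(16/5)/8³ - (-19)·4·4²/8² = -57/5 kN·m
Superposition: M = Σ M_i = -2967/125 kN·m ≈ -23.736000 kN·m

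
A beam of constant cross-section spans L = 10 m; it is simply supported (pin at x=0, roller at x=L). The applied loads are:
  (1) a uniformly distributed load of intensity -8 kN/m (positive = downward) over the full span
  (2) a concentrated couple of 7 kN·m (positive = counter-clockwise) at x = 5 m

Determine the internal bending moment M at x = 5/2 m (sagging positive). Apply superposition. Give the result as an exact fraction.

Load 1 — uniform load w=-8 kN/m over full span:
  M_1 = wx(L-x)/2 = (-8)·(5/2)·(10-(5/2))/2 = -75 kN·m
Load 2 — applied couple M₀=7 kN·m at a=5 m (b=L-a=5):
  M_2 = M₀x/L  [x≤a] = 7·(5/2)/10 = 7/4 kN·m
Superposition: M = Σ M_i = -293/4 kN·m ≈ -73.250000 kN·m

M(5/2) = -293/4 kN·m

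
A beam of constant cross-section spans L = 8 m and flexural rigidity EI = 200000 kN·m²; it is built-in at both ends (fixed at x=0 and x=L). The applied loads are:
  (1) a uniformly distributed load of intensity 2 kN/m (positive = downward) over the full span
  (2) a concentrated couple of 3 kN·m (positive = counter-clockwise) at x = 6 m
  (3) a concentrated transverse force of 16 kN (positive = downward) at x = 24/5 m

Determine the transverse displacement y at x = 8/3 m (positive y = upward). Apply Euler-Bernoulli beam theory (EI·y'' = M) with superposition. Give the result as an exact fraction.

Load 1 — uniform load w=2 kN/m over full span:
  y_1 = -wx²(L-x)²/(24EI) = -2·(8/3)²·(8-(8/3))²/(24·200000) = -64/759375 m
Load 2 — applied couple M₀=3 kN·m at a=6 m (b=L-a=2):
  y_2 = (R_Ax³/6 - M_Ax²/2)/EI  [x≤a] with R_A=27/64, M_A=15/16 = ((27/64)·(8/3)³/6 - (15/16)·(8/3)²/2)/200000 = -1/100000 m
Load 3 — point force P=16 kN at a=24/5 m (b=L-a=16/5):
  y_3 = -Pb²x²(3aL-(3a+b)x)/(6L³EI)  [x≤a] = -16·(16/5)²·(8/3)²·(3·(24/5)·8-(3·(24/5)+(16/5))·(8/3))/(6·8³·200000) = -4096/31640625 m
Superposition: y = Σ y_i = -679591/3037500000 m ≈ -0.000224 m

y(8/3) = -679591/3037500000 m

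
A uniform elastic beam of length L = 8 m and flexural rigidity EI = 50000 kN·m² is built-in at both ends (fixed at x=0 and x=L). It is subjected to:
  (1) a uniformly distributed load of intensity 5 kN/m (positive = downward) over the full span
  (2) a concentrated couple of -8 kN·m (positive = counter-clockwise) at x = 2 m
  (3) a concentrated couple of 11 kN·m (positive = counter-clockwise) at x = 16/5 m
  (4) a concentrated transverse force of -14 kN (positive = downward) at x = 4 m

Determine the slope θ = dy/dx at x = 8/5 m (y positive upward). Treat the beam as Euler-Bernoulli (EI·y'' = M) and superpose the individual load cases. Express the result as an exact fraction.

Load 1 — uniform load w=5 kN/m over full span:
  θ_1 = -wx(L-x)(L-2x)/(12EI) = -5·(8/5)·(8-(8/5))·(8-2·(8/5))/(12·50000) = -32/78125 rad
Load 2 — applied couple M₀=-8 kN·m at a=2 m (b=L-a=6):
  θ_2 = (R_Ax²/2 - M_Ax)/EI  [x≤a] with R_A=-9/8, M_A=3/2 = ((-9/8)·(8/5)²/2 - (3/2)·(8/5))/50000 = -6/78125 rad
Load 3 — applied couple M₀=11 kN·m at a=16/5 m (b=L-a=24/5):
  θ_3 = (R_Ax²/2 - M_Ax)/EI  [x≤a] with R_A=99/50, M_A=33/25 = ((99/50)·(8/5)²/2 - (33/25)·(8/5))/50000 = 33/3906250 rad
Load 4 — point force P=-14 kN at a=4 m (b=L-a=4):
  θ_4 = -Pb²x(2aL-(3a+b)x)/(2L³EI)  [x≤a] = -(-14)·4²·(8/5)·(2·4·8-(3·4+4)·(8/5))/(2·8³·50000) = 21/78125 rad
Superposition: θ = Σ θ_i = -817/3906250 rad ≈ -0.000209 rad

θ(8/5) = -817/3906250 rad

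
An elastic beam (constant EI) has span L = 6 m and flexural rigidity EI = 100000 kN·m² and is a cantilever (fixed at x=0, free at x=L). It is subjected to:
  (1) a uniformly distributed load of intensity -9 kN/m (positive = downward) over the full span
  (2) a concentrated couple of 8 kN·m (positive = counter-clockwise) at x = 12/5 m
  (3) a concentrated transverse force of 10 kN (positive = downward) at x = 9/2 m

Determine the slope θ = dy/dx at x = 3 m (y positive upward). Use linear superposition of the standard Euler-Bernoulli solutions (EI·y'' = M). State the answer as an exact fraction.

Load 1 — uniform load w=-9 kN/m over full span:
  θ_1 = -wx(x²-3Lx+3L²)/(6EI) = -(-9)·3·(3²-3·6·3+3·6²)/(6·100000) = 567/200000 rad
Load 2 — applied couple M₀=8 kN·m at a=12/5 m (b=L-a=18/5):
  θ_2 = M₀a/EI  [x>a] = 8·(12/5)/100000 = 3/15625 rad
Load 3 — point force P=10 kN at a=9/2 m (b=L-a=3/2):
  θ_3 = -Px(2a-x)/(2EI)  [x≤a] = -10·3·(2·(9/2)-3)/(2·100000) = -9/10000 rad
Superposition: θ = Σ θ_i = 2127/1000000 rad ≈ 0.002127 rad

θ(3) = 2127/1000000 rad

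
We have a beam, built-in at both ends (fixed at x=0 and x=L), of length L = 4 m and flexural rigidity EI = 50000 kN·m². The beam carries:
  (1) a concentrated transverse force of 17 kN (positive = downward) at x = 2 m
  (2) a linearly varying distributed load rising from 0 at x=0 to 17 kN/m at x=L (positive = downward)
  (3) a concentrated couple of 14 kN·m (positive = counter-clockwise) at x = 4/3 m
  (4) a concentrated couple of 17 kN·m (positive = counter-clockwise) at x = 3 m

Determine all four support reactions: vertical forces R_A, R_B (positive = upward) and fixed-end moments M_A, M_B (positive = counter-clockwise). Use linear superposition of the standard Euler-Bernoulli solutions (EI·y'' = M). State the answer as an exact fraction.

Load 1 — point force P=17 kN at a=2 m (b=L-a=2):
  R_A = Pb²(3a+b)/L³ = 17·2²·(3·2+2)/4³ = 17/2 kN
  M_A = Pab²/L² = 17·2·2²/4² = 17/2 kN·m
  R_B = Pa²(a+3b)/L³ = 17·2²·(2+3·2)/4³ = 17/2 kN
  M_B = -Pa²b/L² = -17·2²·2/4² = -17/2 kN·m
Load 2 — triangular load w₀=17 kN/m (0→w₀ over full span):
  R_A = 3w₀L/20 = 3·17·4/20 = 51/5 kN
  M_A = w₀L²/30 = 17·4²/30 = 136/15 kN·m
  R_B = 7w₀L/20 = 7·17·4/20 = 119/5 kN
  M_B = -w₀L²/20 = -17·4²/20 = -68/5 kN·m
Load 3 — applied couple M₀=14 kN·m at a=4/3 m (b=L-a=8/3):
  R_A = 6M₀ab/L³ = 6·14·(4/3)·(8/3)/4³ = 14/3 kN
  M_A = M₀b(2a-b)/L² = 14·(8/3)·(2·(4/3)-(8/3))/4² = 0 kN·m
  R_B = -6M₀ab/L³ = -6·14·(4/3)·(8/3)/4³ = -14/3 kN
  M_B = M₀a(2b-a)/L² = 14·(4/3)·(2·(8/3)-(4/3))/4² = 14/3 kN·m
Load 4 — applied couple M₀=17 kN·m at a=3 m (b=L-a=1):
  R_A = 6M₀ab/L³ = 6·17·3·1/4³ = 153/32 kN
  M_A = M₀b(2a-b)/L² = 17·1·(2·3-1)/4² = 85/16 kN·m
  R_B = -6M₀ab/L³ = -6·17·3·1/4³ = -153/32 kN
  M_B = M₀a(2b-a)/L² = 17·3·(2·1-3)/4² = -51/16 kN·m
Superposition: R_A = 13511/480 kN, M_A = 5491/240 kN·m, R_B = 10969/480 kN, M_B = -4949/240 kN·m

R_A = 13511/480 kN, M_A = 5491/240 kN·m, R_B = 10969/480 kN, M_B = -4949/240 kN·m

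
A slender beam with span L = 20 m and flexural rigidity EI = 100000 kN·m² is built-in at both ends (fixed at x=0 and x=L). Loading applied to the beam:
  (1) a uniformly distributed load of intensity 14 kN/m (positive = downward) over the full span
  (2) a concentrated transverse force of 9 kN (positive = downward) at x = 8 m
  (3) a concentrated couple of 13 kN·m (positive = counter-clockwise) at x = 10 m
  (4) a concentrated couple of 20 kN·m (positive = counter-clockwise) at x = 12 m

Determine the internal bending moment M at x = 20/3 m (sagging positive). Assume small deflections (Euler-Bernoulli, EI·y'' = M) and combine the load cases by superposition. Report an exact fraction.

Load 1 — uniform load w=14 kN/m over full span:
  M_1 = wLx/2 - wL²/12 - wx²/2 = 14·20·(20/3)/2 - 14·20²/12 - 14·(20/3)²/2 = 1400/9 kN·m
Load 2 — point force P=9 kN at a=8 m (b=L-a=12):
  M_2 = Pb²(3a+b)x/L³ - Pab²/L²  [x≤a] = 9·12²·(3·8+12)·(20/3)/20³ - 9·8·12²/20² = 324/25 kN·m
Load 3 — applied couple M₀=13 kN·m at a=10 m (b=L-a=10):
  M_3 = R_Ax - M_A  [x≤a] with R_A=39/40, M_A=13/4 = (39/40)·(20/3) - (13/4) = 13/4 kN·m
Load 4 — applied couple M₀=20 kN·m at a=12 m (b=L-a=8):
  M_4 = R_Ax - M_A  [x≤a] with R_A=36/25, M_A=32/5 = (36/25)·(20/3) - (32/5) = 16/5 kN·m
Superposition: M = Σ M_i = 157469/900 kN·m ≈ 174.965556 kN·m

M(20/3) = 157469/900 kN·m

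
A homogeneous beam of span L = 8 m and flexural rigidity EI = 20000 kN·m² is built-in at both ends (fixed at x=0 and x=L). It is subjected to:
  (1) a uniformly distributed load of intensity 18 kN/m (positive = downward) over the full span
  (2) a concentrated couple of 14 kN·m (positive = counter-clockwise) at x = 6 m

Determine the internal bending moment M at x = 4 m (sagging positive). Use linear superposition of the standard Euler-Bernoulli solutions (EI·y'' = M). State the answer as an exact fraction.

M(4) = 103/2 kN·m

Load 1 — uniform load w=18 kN/m over full span:
  M_1 = wLx/2 - wL²/12 - wx²/2 = 18·8·4/2 - 18·8²/12 - 18·4²/2 = 48 kN·m
Load 2 — applied couple M₀=14 kN·m at a=6 m (b=L-a=2):
  M_2 = R_Ax - M_A  [x≤a] with R_A=63/32, M_A=35/8 = (63/32)·4 - (35/8) = 7/2 kN·m
Superposition: M = Σ M_i = 103/2 kN·m ≈ 51.500000 kN·m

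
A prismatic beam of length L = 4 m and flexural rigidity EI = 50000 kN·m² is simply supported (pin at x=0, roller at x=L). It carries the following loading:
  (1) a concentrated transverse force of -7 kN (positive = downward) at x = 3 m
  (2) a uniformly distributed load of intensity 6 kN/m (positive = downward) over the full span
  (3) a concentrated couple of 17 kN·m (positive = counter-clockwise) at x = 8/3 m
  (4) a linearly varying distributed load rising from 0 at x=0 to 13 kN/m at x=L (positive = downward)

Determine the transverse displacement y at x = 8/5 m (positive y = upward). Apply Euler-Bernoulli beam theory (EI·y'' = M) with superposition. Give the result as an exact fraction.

Load 1 — point force P=-7 kN at a=3 m (b=L-a=1):
  y_1 = -Pbx(L²-b²-x²)/(6LEI)  [x≤a] = -(-7)·1·(8/5)·(4²-1²-(8/5)²)/(6·4·50000) = 2177/18750000 m
Load 2 — uniform load w=6 kN/m over full span:
  y_2 = -wx(L³-2Lx²+x³)/(24EI) = -6·(8/5)·(4³-2·4·(8/5)²+(8/5)³)/(24·50000) = -744/1953125 m
Load 3 — applied couple M₀=17 kN·m at a=8/3 m (b=L-a=4/3):
  y_3 = (M₀x³/(6L)+C₁x)/EI  [x≤a] with C₁=M₀(3b²-L²)/(6L)=-68/9 = (17·(8/5)³/(6·4)+(-68/9)·(8/5))/50000 = -646/3515625 m
Load 4 — triangular load w₀=13 kN/m (0→w₀ over full span):
  y_4 = -w₀x(7L⁴-10L²x²+3x⁴)/(360LEI) = -13·(8/5)·(7·4⁴-10·4²·(8/5)²+3·(8/5)⁴)/(360·4·50000) = -59332/146484375 m
Superposition: y = Σ y_i = -6001961/7031250000 m ≈ -0.000854 m

y(8/5) = -6001961/7031250000 m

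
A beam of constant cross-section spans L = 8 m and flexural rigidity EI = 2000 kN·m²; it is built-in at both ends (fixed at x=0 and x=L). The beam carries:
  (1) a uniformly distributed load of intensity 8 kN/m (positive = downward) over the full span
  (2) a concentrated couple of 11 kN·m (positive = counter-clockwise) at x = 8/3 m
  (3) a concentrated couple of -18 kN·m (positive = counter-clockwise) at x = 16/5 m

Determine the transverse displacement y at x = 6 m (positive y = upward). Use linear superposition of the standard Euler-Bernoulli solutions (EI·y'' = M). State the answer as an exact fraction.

y(6) = -283/11250 m

Load 1 — uniform load w=8 kN/m over full span:
  y_1 = -wx²(L-x)²/(24EI) = -8·6²·(8-6)²/(24·2000) = -3/125 m
Load 2 — applied couple M₀=11 kN·m at a=8/3 m (b=L-a=16/3):
  y_2 = (R_Ax³/6 - M_Ax²/2 - M₀(x-a)²/2)/EI  [x>a] with R_A=11/6, M_A=0 = ((11/6)·6³/6 - 0·6²/2 - 11·(6-(8/3))²/2)/2000 = 11/4500 m
Load 3 — applied couple M₀=-18 kN·m at a=16/5 m (b=L-a=24/5):
  y_3 = (R_Ax³/6 - M_Ax²/2 - M₀(x-a)²/2)/EI  [x>a] with R_A=-81/25, M_A=-54/25 = ((-81/25)·6³/6 - (-54/25)·6²/2 - (-18)·(6-(16/5))²/2)/2000 = -9/2500 m
Superposition: y = Σ y_i = -283/11250 m ≈ -0.025156 m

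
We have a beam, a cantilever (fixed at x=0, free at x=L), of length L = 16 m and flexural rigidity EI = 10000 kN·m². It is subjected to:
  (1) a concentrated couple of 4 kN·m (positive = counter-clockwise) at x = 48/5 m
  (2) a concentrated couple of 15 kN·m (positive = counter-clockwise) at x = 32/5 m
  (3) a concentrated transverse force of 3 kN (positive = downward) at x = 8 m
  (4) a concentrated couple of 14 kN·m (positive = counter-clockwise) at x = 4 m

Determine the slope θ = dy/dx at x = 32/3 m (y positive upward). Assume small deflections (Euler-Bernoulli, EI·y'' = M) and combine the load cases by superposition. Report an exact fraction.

θ(32/3) = 59/6250 rad

Load 1 — applied couple M₀=4 kN·m at a=48/5 m (b=L-a=32/5):
  θ_1 = M₀a/EI  [x>a] = 4·(48/5)/10000 = 12/3125 rad
Load 2 — applied couple M₀=15 kN·m at a=32/5 m (b=L-a=48/5):
  θ_2 = M₀a/EI  [x>a] = 15·(32/5)/10000 = 6/625 rad
Load 3 — point force P=3 kN at a=8 m (b=L-a=8):
  θ_3 = -Pa²/(2EI)  [x>a] = -3·8²/(2·10000) = -6/625 rad
Load 4 — applied couple M₀=14 kN·m at a=4 m (b=L-a=12):
  θ_4 = M₀a/EI  [x>a] = 14·4/10000 = 7/1250 rad
Superposition: θ = Σ θ_i = 59/6250 rad ≈ 0.009440 rad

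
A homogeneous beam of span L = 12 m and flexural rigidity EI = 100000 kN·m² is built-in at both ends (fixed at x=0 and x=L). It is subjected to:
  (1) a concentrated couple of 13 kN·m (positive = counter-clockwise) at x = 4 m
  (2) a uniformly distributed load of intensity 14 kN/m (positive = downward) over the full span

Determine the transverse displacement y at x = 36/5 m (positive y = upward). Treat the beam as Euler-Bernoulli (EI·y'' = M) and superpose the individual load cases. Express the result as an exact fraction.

Load 1 — applied couple M₀=13 kN·m at a=4 m (b=L-a=8):
  y_1 = (R_Ax³/6 - M_Ax²/2 - M₀(x-a)²/2)/EI  [x>a] with R_A=13/9, M_A=0 = ((13/9)·(36/5)³/6 - 0·(36/5)²/2 - 13·((36/5)-4)²/2)/100000 = 91/390625 m
Load 2 — uniform load w=14 kN/m over full span:
  y_2 = -wx²(L-x)²/(24EI) = -14·(36/5)²·(12-(36/5))²/(24·100000) = -13608/1953125 m
Superposition: y = Σ y_i = -13153/1953125 m ≈ -0.006734 m

y(36/5) = -13153/1953125 m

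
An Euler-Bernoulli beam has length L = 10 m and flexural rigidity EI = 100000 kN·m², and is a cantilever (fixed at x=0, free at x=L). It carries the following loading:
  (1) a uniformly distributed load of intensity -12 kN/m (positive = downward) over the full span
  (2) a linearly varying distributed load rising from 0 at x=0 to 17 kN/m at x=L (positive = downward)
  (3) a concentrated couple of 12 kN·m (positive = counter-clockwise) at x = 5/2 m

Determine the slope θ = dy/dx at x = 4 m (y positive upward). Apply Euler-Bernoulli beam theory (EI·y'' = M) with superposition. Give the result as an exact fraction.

Load 1 — uniform load w=-12 kN/m over full span:
  θ_1 = -wx(x²-3Lx+3L²)/(6EI) = -(-12)·4·(4²-3·10·4+3·10²)/(6·100000) = 49/3125 rad
Load 2 — triangular load w₀=17 kN/m (0→w₀ over full span):
  θ_2 = (w₀Lx²/4-w₀L²x/3-w₀x⁴/(24L))/EI = (17·10·4²/4-17·10²·4/3-17·4⁴/(24·10))/100000 = -1003/62500 rad
Load 3 — applied couple M₀=12 kN·m at a=5/2 m (b=L-a=15/2):
  θ_3 = M₀a/EI  [x>a] = 12·(5/2)/100000 = 3/10000 rad
Superposition: θ = Σ θ_i = -17/250000 rad ≈ -0.000068 rad

θ(4) = -17/250000 rad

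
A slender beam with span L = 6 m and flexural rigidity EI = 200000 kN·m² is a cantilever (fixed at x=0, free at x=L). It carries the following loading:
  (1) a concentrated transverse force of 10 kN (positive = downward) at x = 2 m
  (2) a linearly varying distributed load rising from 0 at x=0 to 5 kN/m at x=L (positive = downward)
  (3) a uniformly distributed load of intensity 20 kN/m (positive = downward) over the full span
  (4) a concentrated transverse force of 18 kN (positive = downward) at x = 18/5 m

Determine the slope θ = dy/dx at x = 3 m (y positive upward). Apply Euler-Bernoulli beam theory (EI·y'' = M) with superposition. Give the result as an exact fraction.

Load 1 — point force P=10 kN at a=2 m (b=L-a=4):
  θ_1 = -Pa²/(2EI)  [x>a] = -10·2²/(2·200000) = -1/10000 rad
Load 2 — triangular load w₀=5 kN/m (0→w₀ over full span):
  θ_2 = (w₀Lx²/4-w₀L²x/3-w₀x⁴/(24L))/EI = (5·6·3²/4-5·6²·3/3-5·3⁴/(24·6))/200000 = -369/640000 rad
Load 3 — uniform load w=20 kN/m over full span:
  θ_3 = -wx(x²-3Lx+3L²)/(6EI) = -20·3·(3²-3·6·3+3·6²)/(6·200000) = -63/20000 rad
Load 4 — point force P=18 kN at a=18/5 m (b=L-a=12/5):
  θ_4 = -Px(2a-x)/(2EI)  [x≤a] = -18·3·(2·(18/5)-3)/(2·200000) = -567/1000000 rad
Superposition: θ = Σ θ_i = -70297/16000000 rad ≈ -0.004394 rad

θ(3) = -70297/16000000 rad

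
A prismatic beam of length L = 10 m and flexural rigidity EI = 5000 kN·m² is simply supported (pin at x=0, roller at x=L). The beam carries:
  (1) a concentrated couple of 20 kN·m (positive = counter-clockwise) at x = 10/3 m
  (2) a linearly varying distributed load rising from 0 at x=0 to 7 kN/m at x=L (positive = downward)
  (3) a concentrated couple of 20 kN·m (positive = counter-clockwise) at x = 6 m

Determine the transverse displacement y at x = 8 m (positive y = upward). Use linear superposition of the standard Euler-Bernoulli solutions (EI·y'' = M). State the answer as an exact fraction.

y(8) = -7051/140625 m

Load 1 — applied couple M₀=20 kN·m at a=10/3 m (b=L-a=20/3):
  y_1 = (M₀x³/(6L)-M₀(x-a)²/2+C₁x)/EI  [x>a] with C₁=M₀(3b²-L²)/(6L)=100/9 = (20·8³/(6·10)-20·(8-(10/3))²/2+(100/9)·8)/5000 = 47/5625 m
Load 2 — triangular load w₀=7 kN/m (0→w₀ over full span):
  y_2 = -w₀x(7L⁴-10L²x²+3x⁴)/(360LEI) = -7·8·(7·10⁴-10·10²·8²+3·8⁴)/(360·10·5000) = -889/15625 m
Load 3 — applied couple M₀=20 kN·m at a=6 m (b=L-a=4):
  y_3 = (M₀x³/(6L)-M₀(x-a)²/2+C₁x)/EI  [x>a] with C₁=M₀(3b²-L²)/(6L)=-52/3 = (20·8³/(6·10)-20·(8-6)²/2+(-52/3)·8)/5000 = -1/625 m
Superposition: y = Σ y_i = -7051/140625 m ≈ -0.050140 m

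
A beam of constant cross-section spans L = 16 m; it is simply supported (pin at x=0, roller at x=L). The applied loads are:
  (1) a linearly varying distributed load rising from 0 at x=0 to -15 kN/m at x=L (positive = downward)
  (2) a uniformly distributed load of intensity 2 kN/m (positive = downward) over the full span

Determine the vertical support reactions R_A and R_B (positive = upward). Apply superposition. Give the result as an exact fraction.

R_A = -24 kN, R_B = -64 kN

Load 1 — triangular load w₀=-15 kN/m (0→w₀ over full span):
  R_A = w₀L/6 = (-15)·16/6 = -40 kN
  R_B = w₀L/3 = (-15)·16/3 = -80 kN
Load 2 — uniform load w=2 kN/m over full span:
  R_A = wL/2 = 2·16/2 = 16 kN
  R_B = wL/2 = 2·16/2 = 16 kN
Superposition: R_A = -24 kN, R_B = -64 kN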